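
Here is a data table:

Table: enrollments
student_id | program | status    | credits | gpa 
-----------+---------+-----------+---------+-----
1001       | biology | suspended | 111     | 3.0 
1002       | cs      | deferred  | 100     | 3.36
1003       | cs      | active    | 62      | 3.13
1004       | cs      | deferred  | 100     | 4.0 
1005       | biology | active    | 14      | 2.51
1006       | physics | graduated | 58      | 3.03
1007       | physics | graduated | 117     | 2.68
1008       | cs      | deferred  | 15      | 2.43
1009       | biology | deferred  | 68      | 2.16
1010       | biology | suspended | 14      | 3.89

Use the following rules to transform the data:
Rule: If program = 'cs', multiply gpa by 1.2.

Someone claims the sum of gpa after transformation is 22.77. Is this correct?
No, the correct result is 32.77.

Step 1: Calculate the correct sum after transformation
Step 2: Apply multiplier 1.2 to records where program = 'cs'
Step 3: Correct result = 32.77
Step 4: Claimed result = 22.77
Step 5: 32.77 ≠ 22.77
Conclusion: The claimed result is incorrect. The correct answer is 32.77.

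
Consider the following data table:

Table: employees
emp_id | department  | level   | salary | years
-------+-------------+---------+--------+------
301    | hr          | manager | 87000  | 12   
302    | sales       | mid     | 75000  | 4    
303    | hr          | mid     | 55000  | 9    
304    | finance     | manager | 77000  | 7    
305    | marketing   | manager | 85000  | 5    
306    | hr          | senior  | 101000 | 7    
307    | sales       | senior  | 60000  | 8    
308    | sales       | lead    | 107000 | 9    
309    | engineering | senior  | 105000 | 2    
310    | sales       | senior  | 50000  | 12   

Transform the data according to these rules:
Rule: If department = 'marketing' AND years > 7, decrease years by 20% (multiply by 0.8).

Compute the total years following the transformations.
75

Step 1: Find records where department = 'marketing' AND years > 7
Step 2: 0 records match, summing to 0
Step 3: After multiplier: 0 × 0.8 = 0.0
Step 4: Unaffected records sum: 75
Step 5: Final sum = 0.0 + 75 = 75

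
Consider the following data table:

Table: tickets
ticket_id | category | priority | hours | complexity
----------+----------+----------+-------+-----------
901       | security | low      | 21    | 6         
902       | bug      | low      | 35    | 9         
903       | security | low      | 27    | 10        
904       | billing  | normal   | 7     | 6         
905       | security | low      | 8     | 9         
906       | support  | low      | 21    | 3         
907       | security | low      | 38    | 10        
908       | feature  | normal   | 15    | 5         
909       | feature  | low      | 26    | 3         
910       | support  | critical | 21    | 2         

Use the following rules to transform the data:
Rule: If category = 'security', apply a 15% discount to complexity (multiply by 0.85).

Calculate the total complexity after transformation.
57.75

Step 1: Records with category = 'security' have total complexity = 35
Step 2: Apply multiplier: 35 × 0.85 = 29.75
Step 3: Other records total: 28
Step 4: Final sum = 29.75 + 28 = 57.75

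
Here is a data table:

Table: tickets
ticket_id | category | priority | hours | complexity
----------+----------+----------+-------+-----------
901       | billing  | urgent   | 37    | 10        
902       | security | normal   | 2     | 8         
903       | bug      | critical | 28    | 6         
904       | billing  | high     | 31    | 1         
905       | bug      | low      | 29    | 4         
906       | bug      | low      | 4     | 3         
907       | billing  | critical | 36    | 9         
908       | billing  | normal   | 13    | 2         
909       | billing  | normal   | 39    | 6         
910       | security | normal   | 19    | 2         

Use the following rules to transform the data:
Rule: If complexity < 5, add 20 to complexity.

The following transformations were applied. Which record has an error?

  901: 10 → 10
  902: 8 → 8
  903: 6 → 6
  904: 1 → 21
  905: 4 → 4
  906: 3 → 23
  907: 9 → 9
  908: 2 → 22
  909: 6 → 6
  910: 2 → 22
Record 905 has an error. The correct transformed value should be 24, not 4.

Step 1: Check each record against the rule
Step 2: Record 905 has complexity = 4
Step 3: Since 4 < 5, the bonus should have been applied
Step 4: Correct value = 24, but claimed value = 4
Conclusion: Record 905 has the error.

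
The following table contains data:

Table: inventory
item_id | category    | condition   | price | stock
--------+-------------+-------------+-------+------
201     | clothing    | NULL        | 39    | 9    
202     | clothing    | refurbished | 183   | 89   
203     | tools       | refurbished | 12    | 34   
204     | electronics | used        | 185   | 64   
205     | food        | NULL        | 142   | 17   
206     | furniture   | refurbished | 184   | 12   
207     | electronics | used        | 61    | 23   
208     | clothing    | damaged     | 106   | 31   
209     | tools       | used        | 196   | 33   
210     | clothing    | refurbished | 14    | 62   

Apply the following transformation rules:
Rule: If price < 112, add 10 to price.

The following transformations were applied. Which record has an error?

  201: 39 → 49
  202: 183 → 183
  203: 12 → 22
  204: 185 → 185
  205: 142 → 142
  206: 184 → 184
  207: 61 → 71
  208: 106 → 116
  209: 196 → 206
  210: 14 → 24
Record 209 has an error. The correct transformed value should be 196, not 206.

Step 1: Check each record against the rule
Step 2: Record 209 has price = 196
Step 3: Since 196 >= 112, the bonus should not have been applied
Step 4: Correct value = 196, but claimed value = 206
Conclusion: Record 209 has the error.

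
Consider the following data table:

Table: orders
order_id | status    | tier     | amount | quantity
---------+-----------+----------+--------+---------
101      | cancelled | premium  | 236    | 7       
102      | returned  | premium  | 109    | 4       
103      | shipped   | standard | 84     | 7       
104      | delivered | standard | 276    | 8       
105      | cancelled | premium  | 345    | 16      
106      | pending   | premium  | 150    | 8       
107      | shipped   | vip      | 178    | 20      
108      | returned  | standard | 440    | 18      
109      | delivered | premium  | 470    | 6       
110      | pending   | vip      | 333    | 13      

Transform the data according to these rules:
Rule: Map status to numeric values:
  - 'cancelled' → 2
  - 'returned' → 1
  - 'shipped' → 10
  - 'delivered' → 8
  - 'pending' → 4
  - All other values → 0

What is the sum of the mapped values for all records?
50

Step 1: Apply mapping to each record
Step 2: Count by status:
  'cancelled': 2 records × 2 = 4
  'returned': 2 records × 1 = 2
  'shipped': 2 records × 10 = 20
  'delivered': 2 records × 8 = 16
  'pending': 2 records × 4 = 8
Step 3: Sum all mapped values = 50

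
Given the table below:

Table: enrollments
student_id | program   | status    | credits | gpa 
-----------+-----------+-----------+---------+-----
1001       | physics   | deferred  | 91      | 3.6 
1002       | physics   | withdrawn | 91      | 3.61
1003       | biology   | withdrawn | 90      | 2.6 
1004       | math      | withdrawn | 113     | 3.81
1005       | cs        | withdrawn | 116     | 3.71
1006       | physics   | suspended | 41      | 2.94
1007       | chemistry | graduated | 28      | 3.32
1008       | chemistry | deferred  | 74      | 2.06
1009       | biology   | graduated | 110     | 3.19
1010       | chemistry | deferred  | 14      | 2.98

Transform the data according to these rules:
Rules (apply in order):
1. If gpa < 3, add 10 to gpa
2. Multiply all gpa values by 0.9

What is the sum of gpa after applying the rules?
64.64

Step 1: Apply Rule 1 - Add 10 to records with gpa < 3
  - 4 records affected: 10.58 + (4 × 10) = 50.58
  - Unaffected records: 21.24
  - Sum after Rule 1: 71.82
Step 2: Apply Rule 2 - Multiply all by 0.9
  - 71.82 × 0.9 = 64.64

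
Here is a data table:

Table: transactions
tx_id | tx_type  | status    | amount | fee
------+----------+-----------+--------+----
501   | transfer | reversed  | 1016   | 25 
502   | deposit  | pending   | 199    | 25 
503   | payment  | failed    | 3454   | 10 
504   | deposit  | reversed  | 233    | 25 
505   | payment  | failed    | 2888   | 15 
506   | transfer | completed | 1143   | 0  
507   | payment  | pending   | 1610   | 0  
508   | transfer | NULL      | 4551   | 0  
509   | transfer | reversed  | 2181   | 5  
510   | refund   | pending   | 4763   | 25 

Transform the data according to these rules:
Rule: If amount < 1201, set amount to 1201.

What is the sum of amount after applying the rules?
24251

Step 1: 4 records have amount < 1201
Step 2: These records originally summed to 2591
Step 3: After setting to minimum: 4 × 1201 = 4804
Step 4: Unaffected records sum: 19447
Step 5: Final sum = 4804 + 19447 = 24251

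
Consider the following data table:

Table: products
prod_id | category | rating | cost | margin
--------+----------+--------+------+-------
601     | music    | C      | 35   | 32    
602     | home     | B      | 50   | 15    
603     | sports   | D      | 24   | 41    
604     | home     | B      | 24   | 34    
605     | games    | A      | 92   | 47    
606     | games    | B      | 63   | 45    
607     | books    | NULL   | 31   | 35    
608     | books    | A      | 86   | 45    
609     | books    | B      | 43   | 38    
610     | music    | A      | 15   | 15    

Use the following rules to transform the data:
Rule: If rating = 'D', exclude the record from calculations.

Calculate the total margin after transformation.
306

Step 1: Identify records where rating = 'D'
Step 2: The excluded records sum to 41
Step 3: Original total margin = 347
Step 4: Remaining total = 347 - 41 = 306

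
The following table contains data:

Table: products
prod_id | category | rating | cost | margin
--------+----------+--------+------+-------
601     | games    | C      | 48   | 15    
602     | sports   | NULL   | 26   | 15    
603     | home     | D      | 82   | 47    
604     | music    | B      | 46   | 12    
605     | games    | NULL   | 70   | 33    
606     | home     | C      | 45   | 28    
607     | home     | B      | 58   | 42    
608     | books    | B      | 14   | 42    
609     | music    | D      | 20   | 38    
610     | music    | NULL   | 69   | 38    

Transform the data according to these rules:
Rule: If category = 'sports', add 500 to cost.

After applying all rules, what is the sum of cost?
978

Step 1: Count records where category = 'sports': 1
Step 2: Total bonus added: 1 × 500 = 500
Step 3: Original sum of cost: 478
Step 4: Final sum = 478 + 500 = 978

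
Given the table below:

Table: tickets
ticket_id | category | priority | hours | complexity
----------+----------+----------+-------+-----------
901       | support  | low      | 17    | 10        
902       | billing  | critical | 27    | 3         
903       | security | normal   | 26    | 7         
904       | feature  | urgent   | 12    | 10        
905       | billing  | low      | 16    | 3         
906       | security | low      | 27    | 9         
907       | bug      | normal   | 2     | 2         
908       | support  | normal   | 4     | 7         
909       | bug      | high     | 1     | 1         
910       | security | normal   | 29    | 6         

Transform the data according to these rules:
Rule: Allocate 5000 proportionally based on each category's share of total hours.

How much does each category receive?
billing: 1335.4, bug: 93.17, feature: 372.67, security: 2546.58, support: 652.17

Step 1: Calculate total hours = 161
Step 2: Calculate each category's proportion:
  billing: 43/161 = 26.71% → 1335.4
  bug: 3/161 = 1.86% → 93.17
  feature: 12/161 = 7.45% → 372.67
  security: 82/161 = 50.93% → 2546.58
  support: 21/161 = 13.04% → 652.17
Step 3: Verify: sum of allocations ≈ 5000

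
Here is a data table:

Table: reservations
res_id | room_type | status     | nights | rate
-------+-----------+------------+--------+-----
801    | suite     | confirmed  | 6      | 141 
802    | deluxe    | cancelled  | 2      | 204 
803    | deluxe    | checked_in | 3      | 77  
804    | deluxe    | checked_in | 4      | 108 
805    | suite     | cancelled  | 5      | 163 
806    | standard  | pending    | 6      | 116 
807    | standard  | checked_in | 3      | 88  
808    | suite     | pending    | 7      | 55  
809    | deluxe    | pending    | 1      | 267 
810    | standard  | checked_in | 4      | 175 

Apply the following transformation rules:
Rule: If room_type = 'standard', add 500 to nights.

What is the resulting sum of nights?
1541

Step 1: Count records where room_type = 'standard': 3
Step 2: Total bonus added: 3 × 500 = 1500
Step 3: Original sum of nights: 41
Step 4: Final sum = 41 + 1500 = 1541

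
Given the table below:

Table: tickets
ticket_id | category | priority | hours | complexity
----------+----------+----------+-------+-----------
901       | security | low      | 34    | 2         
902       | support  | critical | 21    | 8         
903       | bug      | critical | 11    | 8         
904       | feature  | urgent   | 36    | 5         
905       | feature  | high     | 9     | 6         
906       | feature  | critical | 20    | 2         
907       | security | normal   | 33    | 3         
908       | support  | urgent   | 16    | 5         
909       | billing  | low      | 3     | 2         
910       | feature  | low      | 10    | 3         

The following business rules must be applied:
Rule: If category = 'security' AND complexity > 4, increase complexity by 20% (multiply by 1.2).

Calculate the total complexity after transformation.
44

Step 1: Find records where category = 'security' AND complexity > 4
Step 2: 0 records match, summing to 0
Step 3: After multiplier: 0 × 1.2 = 0.0
Step 4: Unaffected records sum: 44
Step 5: Final sum = 0.0 + 44 = 44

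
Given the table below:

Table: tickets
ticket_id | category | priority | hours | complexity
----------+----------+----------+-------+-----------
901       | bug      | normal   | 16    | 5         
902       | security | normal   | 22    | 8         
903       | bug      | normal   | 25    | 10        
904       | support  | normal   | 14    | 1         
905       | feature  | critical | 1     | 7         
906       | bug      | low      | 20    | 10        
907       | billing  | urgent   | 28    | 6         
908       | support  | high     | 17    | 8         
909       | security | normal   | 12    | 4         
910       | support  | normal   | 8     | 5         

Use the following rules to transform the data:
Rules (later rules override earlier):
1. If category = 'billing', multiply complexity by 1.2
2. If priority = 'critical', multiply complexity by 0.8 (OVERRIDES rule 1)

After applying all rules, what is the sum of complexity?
63.8

Step 1: Rule 2 takes priority for records with priority = 'critical'
  - 1 records: 7 × 0.8 = 5.6
Step 2: Rule 1 applies to remaining records with category = 'billing'
  - 1 records: 6 × 1.2 = 7.2
Step 3: Other records unchanged: 51
Step 4: Final sum = 5.6 + 7.2 + 51 = 63.8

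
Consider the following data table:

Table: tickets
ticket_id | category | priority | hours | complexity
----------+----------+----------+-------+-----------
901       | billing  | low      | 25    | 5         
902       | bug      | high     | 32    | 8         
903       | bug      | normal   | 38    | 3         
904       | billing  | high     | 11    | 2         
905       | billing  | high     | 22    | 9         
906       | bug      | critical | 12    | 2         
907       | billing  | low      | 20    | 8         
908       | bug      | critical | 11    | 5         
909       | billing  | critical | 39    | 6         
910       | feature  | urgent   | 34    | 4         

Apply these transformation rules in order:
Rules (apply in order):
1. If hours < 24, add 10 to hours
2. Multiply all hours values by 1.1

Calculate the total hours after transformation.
323.4

Step 1: Apply Rule 1 - Add 10 to records with hours < 24
  - 5 records affected: 76 + (5 × 10) = 126
  - Unaffected records: 168
  - Sum after Rule 1: 294
Step 2: Apply Rule 2 - Multiply all by 1.1
  - 294 × 1.1 = 323.4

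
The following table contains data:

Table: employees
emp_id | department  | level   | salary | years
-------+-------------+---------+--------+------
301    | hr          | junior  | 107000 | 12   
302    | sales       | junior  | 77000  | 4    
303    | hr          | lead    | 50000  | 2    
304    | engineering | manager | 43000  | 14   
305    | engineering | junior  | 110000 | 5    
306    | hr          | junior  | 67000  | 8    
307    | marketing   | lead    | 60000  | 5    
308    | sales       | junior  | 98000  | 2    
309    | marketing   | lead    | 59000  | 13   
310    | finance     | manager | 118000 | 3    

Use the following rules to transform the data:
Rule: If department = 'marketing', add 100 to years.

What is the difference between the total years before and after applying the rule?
200

Step 1: Original sum of years = 68
Step 2: 2 records have department = 'marketing'
Step 3: Each affected record changes by 100
Step 4: Total change = 2 × 100 = 200
Step 5: New sum = 68 + 200 = 268
Step 6: Difference = |268 - 68| = 200
        (Sum increased by 200)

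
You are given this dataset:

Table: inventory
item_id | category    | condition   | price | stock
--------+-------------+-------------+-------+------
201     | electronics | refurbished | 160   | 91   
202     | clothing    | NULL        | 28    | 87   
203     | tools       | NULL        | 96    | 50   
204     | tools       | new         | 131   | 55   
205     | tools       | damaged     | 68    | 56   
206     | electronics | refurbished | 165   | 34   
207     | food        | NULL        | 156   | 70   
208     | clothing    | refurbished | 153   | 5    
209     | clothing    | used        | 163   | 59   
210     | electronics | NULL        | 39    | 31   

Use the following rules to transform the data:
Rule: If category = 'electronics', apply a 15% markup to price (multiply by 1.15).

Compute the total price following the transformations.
1213.6

Step 1: Records with category = 'electronics' have total price = 364
Step 2: Apply multiplier: 364 × 1.15 = 418.6
Step 3: Other records total: 795
Step 4: Final sum = 418.6 + 795 = 1213.6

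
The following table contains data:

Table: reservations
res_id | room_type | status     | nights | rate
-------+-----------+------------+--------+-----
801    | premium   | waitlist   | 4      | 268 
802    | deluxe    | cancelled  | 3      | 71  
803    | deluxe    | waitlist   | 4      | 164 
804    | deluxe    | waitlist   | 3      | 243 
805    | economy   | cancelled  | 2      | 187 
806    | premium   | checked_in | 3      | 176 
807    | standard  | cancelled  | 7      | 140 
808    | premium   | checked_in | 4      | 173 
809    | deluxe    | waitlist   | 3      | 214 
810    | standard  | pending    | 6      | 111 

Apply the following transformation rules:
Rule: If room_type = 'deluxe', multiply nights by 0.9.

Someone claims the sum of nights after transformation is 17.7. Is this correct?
No, the correct result is 37.7.

Step 1: Calculate the correct sum after transformation
Step 2: Apply multiplier 0.9 to records where room_type = 'deluxe'
Step 3: Correct result = 37.7
Step 4: Claimed result = 17.7
Step 5: 37.7 ≠ 17.7
Conclusion: The claimed result is incorrect. The correct answer is 37.7.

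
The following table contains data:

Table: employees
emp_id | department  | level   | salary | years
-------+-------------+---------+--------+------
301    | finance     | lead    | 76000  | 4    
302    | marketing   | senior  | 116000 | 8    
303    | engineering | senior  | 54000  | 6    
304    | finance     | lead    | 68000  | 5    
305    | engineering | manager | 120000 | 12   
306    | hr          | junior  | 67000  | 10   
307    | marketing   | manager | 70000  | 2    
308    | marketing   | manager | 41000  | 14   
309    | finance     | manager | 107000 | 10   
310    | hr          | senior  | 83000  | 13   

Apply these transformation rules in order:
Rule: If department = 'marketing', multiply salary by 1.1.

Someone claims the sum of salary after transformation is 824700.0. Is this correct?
Yes, the result is correct.

Step 1: Calculate the correct sum after transformation
Step 2: Apply multiplier 1.1 to records where department = 'marketing'
Step 3: Correct result = 824700.0
Step 4: Claimed result = 824700.0
Step 5: 824700.0 = 824700.0 ✓
Conclusion: The claimed result is correct.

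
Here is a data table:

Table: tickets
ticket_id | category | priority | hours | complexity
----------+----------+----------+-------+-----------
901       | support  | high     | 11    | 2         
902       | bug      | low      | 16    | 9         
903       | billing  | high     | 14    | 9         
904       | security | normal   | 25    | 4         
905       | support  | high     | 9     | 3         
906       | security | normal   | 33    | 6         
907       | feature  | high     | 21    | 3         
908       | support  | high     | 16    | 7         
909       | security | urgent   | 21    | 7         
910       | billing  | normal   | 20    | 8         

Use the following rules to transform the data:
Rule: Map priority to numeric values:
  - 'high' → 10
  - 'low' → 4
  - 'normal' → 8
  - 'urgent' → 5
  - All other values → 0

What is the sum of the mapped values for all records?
83

Step 1: Apply mapping to each record
Step 2: Count by status:
  'high': 5 records × 10 = 50
  'low': 1 records × 4 = 4
  'normal': 3 records × 8 = 24
  'urgent': 1 records × 5 = 5
Step 3: Sum all mapped values = 83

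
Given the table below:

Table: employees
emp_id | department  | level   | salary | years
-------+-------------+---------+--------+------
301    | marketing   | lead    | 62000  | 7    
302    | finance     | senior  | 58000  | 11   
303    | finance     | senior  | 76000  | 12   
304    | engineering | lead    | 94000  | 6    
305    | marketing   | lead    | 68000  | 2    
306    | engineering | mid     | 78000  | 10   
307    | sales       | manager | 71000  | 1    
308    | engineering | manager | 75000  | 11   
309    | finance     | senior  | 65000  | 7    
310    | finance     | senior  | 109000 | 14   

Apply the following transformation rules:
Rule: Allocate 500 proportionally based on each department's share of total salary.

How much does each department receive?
engineering: 163.36, finance: 203.7, marketing: 85.98, sales: 46.96

Step 1: Calculate total salary = 756000
Step 2: Calculate each department's proportion:
  engineering: 247000/756000 = 32.67% → 163.36
  finance: 308000/756000 = 40.74% → 203.7
  marketing: 130000/756000 = 17.20% → 85.98
  sales: 71000/756000 = 9.39% → 46.96
Step 3: Verify: sum of allocations ≈ 500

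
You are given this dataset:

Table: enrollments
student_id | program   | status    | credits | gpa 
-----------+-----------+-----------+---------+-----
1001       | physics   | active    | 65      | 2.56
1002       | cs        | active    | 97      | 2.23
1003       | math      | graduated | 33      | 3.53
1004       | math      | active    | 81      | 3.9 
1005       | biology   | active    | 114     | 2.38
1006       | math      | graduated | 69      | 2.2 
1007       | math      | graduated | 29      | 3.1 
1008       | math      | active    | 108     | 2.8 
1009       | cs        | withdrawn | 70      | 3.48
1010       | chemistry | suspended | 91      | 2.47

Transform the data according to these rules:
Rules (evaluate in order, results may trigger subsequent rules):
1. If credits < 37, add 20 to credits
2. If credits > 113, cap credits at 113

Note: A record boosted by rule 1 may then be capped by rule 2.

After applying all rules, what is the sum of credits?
796

Step 1: Apply rule 1 to records with credits < 37
  - 2 records get bonus of 20
  - Of these, 0 records then exceed 113 and get capped
Step 2: Apply rule 2 to records with credits > 113
  - 1 records (original) are capped
Step 3: Calculate final sum = 796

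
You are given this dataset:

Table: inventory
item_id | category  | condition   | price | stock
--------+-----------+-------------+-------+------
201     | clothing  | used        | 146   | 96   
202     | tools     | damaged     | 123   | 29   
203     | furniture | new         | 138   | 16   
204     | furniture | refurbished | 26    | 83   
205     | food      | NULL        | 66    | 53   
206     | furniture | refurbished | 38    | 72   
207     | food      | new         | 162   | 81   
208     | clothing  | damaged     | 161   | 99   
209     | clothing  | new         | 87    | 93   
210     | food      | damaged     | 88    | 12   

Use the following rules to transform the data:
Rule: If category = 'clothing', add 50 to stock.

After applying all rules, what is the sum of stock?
784

Step 1: Count records where category = 'clothing': 3
Step 2: Total bonus added: 3 × 50 = 150
Step 3: Original sum of stock: 634
Step 4: Final sum = 634 + 150 = 784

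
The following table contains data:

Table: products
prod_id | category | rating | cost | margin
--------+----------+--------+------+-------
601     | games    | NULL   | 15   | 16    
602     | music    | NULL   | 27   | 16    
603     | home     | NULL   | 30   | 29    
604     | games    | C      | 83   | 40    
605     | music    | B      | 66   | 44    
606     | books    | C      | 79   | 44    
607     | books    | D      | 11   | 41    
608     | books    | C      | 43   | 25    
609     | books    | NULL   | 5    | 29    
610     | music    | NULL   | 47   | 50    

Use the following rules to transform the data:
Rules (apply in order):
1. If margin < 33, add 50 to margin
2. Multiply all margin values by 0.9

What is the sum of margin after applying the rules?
525.6

Step 1: Apply Rule 1 - Add 50 to records with margin < 33
  - 5 records affected: 115 + (5 × 50) = 365
  - Unaffected records: 219
  - Sum after Rule 1: 584
Step 2: Apply Rule 2 - Multiply all by 0.9
  - 584 × 0.9 = 525.6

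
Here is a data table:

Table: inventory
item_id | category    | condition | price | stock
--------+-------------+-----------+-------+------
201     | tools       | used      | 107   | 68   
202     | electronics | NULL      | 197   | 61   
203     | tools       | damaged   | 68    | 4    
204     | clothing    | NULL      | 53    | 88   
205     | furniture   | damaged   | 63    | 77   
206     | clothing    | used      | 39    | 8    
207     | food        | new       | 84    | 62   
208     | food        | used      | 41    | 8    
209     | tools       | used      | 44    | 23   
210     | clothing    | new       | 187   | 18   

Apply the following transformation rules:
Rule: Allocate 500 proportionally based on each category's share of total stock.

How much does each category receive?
clothing: 136.69, electronics: 73.14, food: 83.93, furniture: 92.33, tools: 113.91

Step 1: Calculate total stock = 417
Step 2: Calculate each category's proportion:
  clothing: 114/417 = 27.34% → 136.69
  electronics: 61/417 = 14.63% → 73.14
  food: 70/417 = 16.79% → 83.93
  furniture: 77/417 = 18.47% → 92.33
  tools: 95/417 = 22.78% → 113.91
Step 3: Verify: sum of allocations ≈ 500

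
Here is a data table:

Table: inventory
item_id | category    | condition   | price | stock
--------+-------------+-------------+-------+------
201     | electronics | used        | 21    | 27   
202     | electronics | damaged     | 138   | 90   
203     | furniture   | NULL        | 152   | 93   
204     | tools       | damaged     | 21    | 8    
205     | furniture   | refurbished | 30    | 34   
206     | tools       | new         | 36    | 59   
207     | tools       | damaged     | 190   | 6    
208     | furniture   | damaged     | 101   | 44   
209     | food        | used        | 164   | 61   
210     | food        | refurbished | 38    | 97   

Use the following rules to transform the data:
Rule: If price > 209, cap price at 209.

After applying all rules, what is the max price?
190

Step 1: Original maximum price = 190
Step 2: Check cap of 209 against maximum
Step 3: No records exceed the cap (max 190 <= cap 209), so no capping applies
Step 4: Maximum after transformation = 190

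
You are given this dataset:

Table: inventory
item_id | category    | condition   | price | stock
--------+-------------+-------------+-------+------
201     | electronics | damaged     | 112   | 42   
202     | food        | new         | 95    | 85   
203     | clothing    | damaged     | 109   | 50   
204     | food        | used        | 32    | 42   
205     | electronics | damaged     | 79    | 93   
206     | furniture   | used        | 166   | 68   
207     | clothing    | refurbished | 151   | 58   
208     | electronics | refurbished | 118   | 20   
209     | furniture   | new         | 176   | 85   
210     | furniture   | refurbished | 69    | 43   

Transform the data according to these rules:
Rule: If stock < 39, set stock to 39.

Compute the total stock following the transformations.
605

Step 1: 1 records have stock < 39
Step 2: These records originally summed to 20
Step 3: After setting to minimum: 1 × 39 = 39
Step 4: Unaffected records sum: 566
Step 5: Final sum = 39 + 566 = 605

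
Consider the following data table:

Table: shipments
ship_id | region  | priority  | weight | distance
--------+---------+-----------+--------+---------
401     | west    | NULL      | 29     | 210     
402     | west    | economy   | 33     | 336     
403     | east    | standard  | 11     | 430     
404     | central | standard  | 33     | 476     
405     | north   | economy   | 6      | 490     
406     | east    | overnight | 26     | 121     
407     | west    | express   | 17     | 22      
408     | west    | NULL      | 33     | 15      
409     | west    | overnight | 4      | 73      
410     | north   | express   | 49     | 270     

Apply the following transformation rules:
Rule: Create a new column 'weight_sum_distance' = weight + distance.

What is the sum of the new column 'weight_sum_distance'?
2684

Step 1: For each record, compute weight + distance
Example calculations:
  29 + 210 = 239
  33 + 336 = 369
  11 + 430 = 441
  ...
Step 2: Sum all derived values
Step 3: Total = 2684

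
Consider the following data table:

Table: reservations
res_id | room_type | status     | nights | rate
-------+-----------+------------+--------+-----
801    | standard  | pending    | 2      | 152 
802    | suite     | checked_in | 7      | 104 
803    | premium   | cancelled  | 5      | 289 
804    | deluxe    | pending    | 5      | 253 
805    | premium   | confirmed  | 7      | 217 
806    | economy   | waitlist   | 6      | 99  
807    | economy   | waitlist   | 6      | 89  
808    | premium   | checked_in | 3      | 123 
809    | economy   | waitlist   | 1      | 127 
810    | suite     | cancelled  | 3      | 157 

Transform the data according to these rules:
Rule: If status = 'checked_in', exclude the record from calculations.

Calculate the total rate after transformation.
1383

Step 1: Identify records where status = 'checked_in'
Step 2: The excluded records sum to 227
Step 3: Original total rate = 1610
Step 4: Remaining total = 1610 - 227 = 1383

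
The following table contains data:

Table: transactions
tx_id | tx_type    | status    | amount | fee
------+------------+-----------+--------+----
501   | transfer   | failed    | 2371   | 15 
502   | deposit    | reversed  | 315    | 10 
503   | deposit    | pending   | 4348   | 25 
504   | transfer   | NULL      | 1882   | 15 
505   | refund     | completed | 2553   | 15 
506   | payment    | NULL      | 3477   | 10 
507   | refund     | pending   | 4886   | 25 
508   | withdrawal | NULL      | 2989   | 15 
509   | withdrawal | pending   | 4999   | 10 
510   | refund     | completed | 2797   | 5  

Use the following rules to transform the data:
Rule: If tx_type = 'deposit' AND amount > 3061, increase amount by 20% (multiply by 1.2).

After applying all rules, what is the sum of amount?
31486.6

Step 1: Find records where tx_type = 'deposit' AND amount > 3061
Step 2: 1 records match, summing to 4348
Step 3: After multiplier: 4348 × 1.2 = 5217.6
Step 4: Unaffected records sum: 26269
Step 5: Final sum = 5217.6 + 26269 = 31486.6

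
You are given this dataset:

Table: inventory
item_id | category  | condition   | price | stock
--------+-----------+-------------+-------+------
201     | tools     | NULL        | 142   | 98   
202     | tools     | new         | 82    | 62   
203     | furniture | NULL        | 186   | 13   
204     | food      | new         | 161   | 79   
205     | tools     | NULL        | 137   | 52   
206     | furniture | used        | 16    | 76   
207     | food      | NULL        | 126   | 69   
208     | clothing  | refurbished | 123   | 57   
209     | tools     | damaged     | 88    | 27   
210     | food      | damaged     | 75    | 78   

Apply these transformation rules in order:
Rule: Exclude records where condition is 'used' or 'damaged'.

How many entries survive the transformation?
7

Step 1: Count records to exclude
  - 1 (used) + 2 (damaged) = 3 records
Step 2: Total records: 10
Step 3: Remaining = 10 - 3 = 7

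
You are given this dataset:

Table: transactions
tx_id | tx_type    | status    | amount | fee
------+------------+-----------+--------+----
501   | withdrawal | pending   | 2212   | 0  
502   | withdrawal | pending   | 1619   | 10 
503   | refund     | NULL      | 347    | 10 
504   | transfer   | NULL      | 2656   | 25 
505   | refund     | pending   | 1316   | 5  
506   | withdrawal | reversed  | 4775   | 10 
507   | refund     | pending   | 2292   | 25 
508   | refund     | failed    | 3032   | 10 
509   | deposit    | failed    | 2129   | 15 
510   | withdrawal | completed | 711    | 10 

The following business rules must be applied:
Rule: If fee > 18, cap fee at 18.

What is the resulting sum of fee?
106

Step 1: 2 records have fee > 18
Step 2: These records originally summed to 50
Step 3: After capping: 2 × 18 = 36
Step 4: Unaffected records sum: 70
Step 5: Final sum = 36 + 70 = 106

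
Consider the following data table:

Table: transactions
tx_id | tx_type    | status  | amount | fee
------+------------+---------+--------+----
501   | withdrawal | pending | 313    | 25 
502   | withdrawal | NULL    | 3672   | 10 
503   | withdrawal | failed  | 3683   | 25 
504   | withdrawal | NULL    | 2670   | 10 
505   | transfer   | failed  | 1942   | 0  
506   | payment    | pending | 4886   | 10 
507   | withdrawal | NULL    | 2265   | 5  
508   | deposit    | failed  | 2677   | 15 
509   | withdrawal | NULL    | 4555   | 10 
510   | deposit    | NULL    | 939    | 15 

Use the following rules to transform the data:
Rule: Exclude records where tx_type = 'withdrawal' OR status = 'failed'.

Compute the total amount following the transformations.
5825

Step 1: Find records where tx_type = 'withdrawal' OR status = 'failed'
Step 2: 8 records match, summing to 21777
Step 3: Original sum: 27602
Step 4: Remaining sum = 27602 - 21777 = 5825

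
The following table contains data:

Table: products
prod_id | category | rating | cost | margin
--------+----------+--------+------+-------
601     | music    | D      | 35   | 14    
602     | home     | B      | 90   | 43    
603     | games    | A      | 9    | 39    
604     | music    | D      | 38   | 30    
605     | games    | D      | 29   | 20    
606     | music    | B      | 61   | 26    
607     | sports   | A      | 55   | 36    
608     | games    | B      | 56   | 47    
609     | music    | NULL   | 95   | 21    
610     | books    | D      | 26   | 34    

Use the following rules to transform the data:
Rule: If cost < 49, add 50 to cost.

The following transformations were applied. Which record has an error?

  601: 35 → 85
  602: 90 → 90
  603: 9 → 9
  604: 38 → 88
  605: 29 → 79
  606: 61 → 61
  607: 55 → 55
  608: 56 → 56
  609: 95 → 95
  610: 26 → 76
Record 603 has an error. The correct transformed value should be 59, not 9.

Step 1: Check each record against the rule
Step 2: Record 603 has cost = 9
Step 3: Since 9 < 49, the bonus should have been applied
Step 4: Correct value = 59, but claimed value = 9
Conclusion: Record 603 has the error.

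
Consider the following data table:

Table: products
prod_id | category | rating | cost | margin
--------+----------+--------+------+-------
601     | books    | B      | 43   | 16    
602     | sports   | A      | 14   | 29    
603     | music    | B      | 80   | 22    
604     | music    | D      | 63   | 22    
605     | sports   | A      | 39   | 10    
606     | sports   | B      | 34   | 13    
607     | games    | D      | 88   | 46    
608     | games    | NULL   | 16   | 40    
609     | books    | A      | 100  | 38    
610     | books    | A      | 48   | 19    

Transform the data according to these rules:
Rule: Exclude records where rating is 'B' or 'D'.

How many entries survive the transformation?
5

Step 1: Count records to exclude
  - 3 (B) + 2 (D) = 5 records
Step 2: Total records: 10
Step 3: Remaining = 10 - 5 = 5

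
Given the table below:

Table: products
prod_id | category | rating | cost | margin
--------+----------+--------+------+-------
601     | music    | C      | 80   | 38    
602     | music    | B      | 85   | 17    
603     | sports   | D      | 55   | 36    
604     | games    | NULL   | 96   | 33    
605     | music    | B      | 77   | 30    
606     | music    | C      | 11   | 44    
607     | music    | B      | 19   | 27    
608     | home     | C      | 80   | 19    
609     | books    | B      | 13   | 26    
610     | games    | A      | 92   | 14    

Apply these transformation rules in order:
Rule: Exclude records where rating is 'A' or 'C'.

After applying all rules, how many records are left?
6

Step 1: Count records to exclude
  - 1 (A) + 3 (C) = 4 records
Step 2: Total records: 10
Step 3: Remaining = 10 - 4 = 6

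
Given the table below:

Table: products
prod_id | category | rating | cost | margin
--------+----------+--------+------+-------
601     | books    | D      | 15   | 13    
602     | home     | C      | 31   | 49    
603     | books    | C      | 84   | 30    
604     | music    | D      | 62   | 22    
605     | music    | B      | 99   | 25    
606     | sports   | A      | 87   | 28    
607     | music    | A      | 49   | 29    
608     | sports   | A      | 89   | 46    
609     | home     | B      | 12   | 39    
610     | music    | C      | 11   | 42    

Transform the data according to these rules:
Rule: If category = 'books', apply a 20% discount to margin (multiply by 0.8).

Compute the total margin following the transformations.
314.4

Step 1: Records with category = 'books' have total margin = 43
Step 2: Apply multiplier: 43 × 0.8 = 34.4
Step 3: Other records total: 280
Step 4: Final sum = 34.4 + 280 = 314.4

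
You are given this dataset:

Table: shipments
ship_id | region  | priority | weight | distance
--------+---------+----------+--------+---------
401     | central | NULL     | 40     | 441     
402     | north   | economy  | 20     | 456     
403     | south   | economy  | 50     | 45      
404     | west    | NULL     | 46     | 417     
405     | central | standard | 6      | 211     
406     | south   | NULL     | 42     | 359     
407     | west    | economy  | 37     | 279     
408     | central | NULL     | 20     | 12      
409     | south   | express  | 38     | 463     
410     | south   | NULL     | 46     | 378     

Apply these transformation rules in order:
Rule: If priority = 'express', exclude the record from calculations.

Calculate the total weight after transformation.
307

Step 1: Identify records where priority = 'express'
Step 2: The excluded records sum to 38
Step 3: Original total weight = 345
Step 4: Remaining total = 345 - 38 = 307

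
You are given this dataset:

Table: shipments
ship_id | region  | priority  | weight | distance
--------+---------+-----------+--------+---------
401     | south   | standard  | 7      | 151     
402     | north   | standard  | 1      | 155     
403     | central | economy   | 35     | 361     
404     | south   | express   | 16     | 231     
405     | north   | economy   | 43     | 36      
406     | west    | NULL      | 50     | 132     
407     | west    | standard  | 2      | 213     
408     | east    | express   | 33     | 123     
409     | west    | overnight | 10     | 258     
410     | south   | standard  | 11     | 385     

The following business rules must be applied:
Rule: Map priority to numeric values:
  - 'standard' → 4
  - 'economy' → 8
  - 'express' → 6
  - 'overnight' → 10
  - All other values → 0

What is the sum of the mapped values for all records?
54

Step 1: Apply mapping to each record
Step 2: Count by status:
  'standard': 4 records × 4 = 16
  'economy': 2 records × 8 = 16
  'express': 2 records × 6 = 12
  'overnight': 1 records × 10 = 10
Step 3: Sum all mapped values = 54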